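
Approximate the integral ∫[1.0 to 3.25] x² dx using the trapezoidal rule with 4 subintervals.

f(x) = x²
a = 1.0, b = 3.25, n = 4
h = (b - a)/n = 0.562500

Trapezoidal rule: (h/2)[f(x₀) + 2f(x₁) + 2f(x₂) + ... + f(xₙ)]

x_0 = 1.0000, f(x_0) = 1.000000, coefficient = 1
x_1 = 1.5625, f(x_1) = 2.441406, coefficient = 2
x_2 = 2.1250, f(x_2) = 4.515625, coefficient = 2
x_3 = 2.6875, f(x_3) = 7.222656, coefficient = 2
x_4 = 3.2500, f(x_4) = 10.562500, coefficient = 1

I ≈ (0.562500/2) × 39.921875 = 11.228027
Exact value: 11.109375
Error: 0.118652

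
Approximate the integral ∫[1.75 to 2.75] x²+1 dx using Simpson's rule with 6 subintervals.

f(x) = x²+1
a = 1.75, b = 2.75, n = 6
h = (b - a)/n = 0.166667

Simpson's rule: (h/3)[f(x₀) + 4f(x₁) + 2f(x₂) + ... + f(xₙ)]

x_0 = 1.7500, f(x_0) = 4.062500, coefficient = 1
x_1 = 1.9167, f(x_1) = 4.673611, coefficient = 4
x_2 = 2.0833, f(x_2) = 5.340278, coefficient = 2
x_3 = 2.2500, f(x_3) = 6.062500, coefficient = 4
x_4 = 2.4167, f(x_4) = 6.840278, coefficient = 2
x_5 = 2.5833, f(x_5) = 7.673611, coefficient = 4
x_6 = 2.7500, f(x_6) = 8.562500, coefficient = 1

I ≈ (0.166667/3) × 110.625000 = 6.145833
Exact value: 6.145833
Error: 0.000000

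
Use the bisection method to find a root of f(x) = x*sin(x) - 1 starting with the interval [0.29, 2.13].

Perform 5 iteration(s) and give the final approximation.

f(x) = x*sin(x) - 1
Initial interval: [0.29, 2.13]

Iteration 1:
  c_1 = (0.290000 + 2.130000)/2 = 1.210000
  f(c_1) = f(1.210000) = 0.132095
  f(a) × f(c) < 0, new interval: [0.290000, 1.210000]
Iteration 2:
  c_2 = (0.290000 + 1.210000)/2 = 0.750000
  f(c_2) = f(0.750000) = -0.488771
  f(a) × f(c) ≥ 0, new interval: [0.750000, 1.210000]
Iteration 3:
  c_3 = (0.750000 + 1.210000)/2 = 0.980000
  f(c_3) = f(0.980000) = -0.186113
  f(a) × f(c) ≥ 0, new interval: [0.980000, 1.210000]
Iteration 4:
  c_4 = (0.980000 + 1.210000)/2 = 1.095000
  f(c_4) = f(1.095000) = -0.026624
  f(a) × f(c) ≥ 0, new interval: [1.095000, 1.210000]
Iteration 5:
  c_5 = (1.095000 + 1.210000)/2 = 1.152500
  f(c_5) = f(1.152500) = 0.053134
  f(a) × f(c) < 0, new interval: [1.095000, 1.152500]

After 5 iteration(s), the approximation is c_5 = 1.152500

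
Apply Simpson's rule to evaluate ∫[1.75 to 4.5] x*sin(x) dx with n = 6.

f(x) = x*sin(x)
a = 1.75, b = 4.5, n = 6
h = (b - a)/n = 0.458333

Simpson's rule: (h/3)[f(x₀) + 4f(x₁) + 2f(x₂) + ... + f(xₙ)]

x_0 = 1.7500, f(x_0) = 1.721975, coefficient = 1
x_1 = 2.2083, f(x_1) = 1.774538, coefficient = 4
x_2 = 2.6667, f(x_2) = 1.219394, coefficient = 2
x_3 = 3.1250, f(x_3) = 0.051850, coefficient = 4
x_4 = 3.5833, f(x_4) = -1.531924, coefficient = 2
x_5 = 4.0417, f(x_5) = -3.166132, coefficient = 4
x_6 = 4.5000, f(x_6) = -4.398886, coefficient = 1

I ≈ (0.458333/3) × -8.660951 = -1.323201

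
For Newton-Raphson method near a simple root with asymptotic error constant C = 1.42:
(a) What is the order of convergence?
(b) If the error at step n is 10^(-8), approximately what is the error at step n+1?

(a) Newton-Raphson has quadratic (order 2) convergence near simple roots.
    This means |e_{n+1}| ≈ C|e_n|².

(b) With |e_n| = 10^(-8) and C = 1.42:
    |e_{n+1}| ≈ 1.42 × (10^(-8))² = 1.42 × 10^(-16)

(a) 2 (quadratic); (b) |e_{n+1}| ≈ 1.420e-16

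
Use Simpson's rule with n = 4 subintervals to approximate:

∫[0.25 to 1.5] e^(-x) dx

f(x) = e^(-x)
a = 0.25, b = 1.5, n = 4
h = (b - a)/n = 0.312500

Simpson's rule: (h/3)[f(x₀) + 4f(x₁) + 2f(x₂) + ... + f(xₙ)]

x_0 = 0.2500, f(x_0) = 0.778801, coefficient = 1
x_1 = 0.5625, f(x_1) = 0.569783, coefficient = 4
x_2 = 0.8750, f(x_2) = 0.416862, coefficient = 2
x_3 = 1.1875, f(x_3) = 0.304983, coefficient = 4
x_4 = 1.5000, f(x_4) = 0.223130, coefficient = 1

I ≈ (0.312500/3) × 5.334717 = 0.555700
Exact value: 0.555671
Error: 0.000029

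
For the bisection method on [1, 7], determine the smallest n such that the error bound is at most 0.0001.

We need (b-a)/2^n ≤ 0.0001
(7 - 1)/2^n ≤ 0.0001
6/2^n ≤ 0.0001
2^n ≥ 60000
n ≥ log₂(60000) = 15.87
n ≥ 16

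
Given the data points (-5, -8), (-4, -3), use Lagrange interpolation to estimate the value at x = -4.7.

Lagrange interpolation formula:
P(x) = Σ yᵢ × Lᵢ(x)
where Lᵢ(x) = Π_{j≠i} (x - xⱼ)/(xᵢ - xⱼ)

L_0(-4.7) = (-4.7 - (-4))/(-5 - (-4)) = 0.700000
L_1(-4.7) = (-4.7 - (-5))/(-4 - (-5)) = 0.300000

P(-4.7) = (-8)×L_0(-4.7) + (-3)×L_1(-4.7)
P(-4.7) = -6.500000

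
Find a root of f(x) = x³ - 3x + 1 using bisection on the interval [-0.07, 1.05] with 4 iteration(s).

f(x) = x³ - 3x + 1
Initial interval: [-0.07, 1.05]

Iteration 1:
  c_1 = (-0.070000 + 1.050000)/2 = 0.490000
  f(c_1) = f(0.490000) = -0.352351
  f(a) × f(c) < 0, new interval: [-0.070000, 0.490000]
Iteration 2:
  c_2 = (-0.070000 + 0.490000)/2 = 0.210000
  f(c_2) = f(0.210000) = 0.379261
  f(a) × f(c) ≥ 0, new interval: [0.210000, 0.490000]
Iteration 3:
  c_3 = (0.210000 + 0.490000)/2 = 0.350000
  f(c_3) = f(0.350000) = -0.007125
  f(a) × f(c) < 0, new interval: [0.210000, 0.350000]
Iteration 4:
  c_4 = (0.210000 + 0.350000)/2 = 0.280000
  f(c_4) = f(0.280000) = 0.181952
  f(a) × f(c) ≥ 0, new interval: [0.280000, 0.350000]

After 4 iteration(s), the approximation is c_4 = 0.280000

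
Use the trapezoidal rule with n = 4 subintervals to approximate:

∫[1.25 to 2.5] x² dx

f(x) = x²
a = 1.25, b = 2.5, n = 4
h = (b - a)/n = 0.312500

Trapezoidal rule: (h/2)[f(x₀) + 2f(x₁) + 2f(x₂) + ... + f(xₙ)]

x_0 = 1.2500, f(x_0) = 1.562500, coefficient = 1
x_1 = 1.5625, f(x_1) = 2.441406, coefficient = 2
x_2 = 1.8750, f(x_2) = 3.515625, coefficient = 2
x_3 = 2.1875, f(x_3) = 4.785156, coefficient = 2
x_4 = 2.5000, f(x_4) = 6.250000, coefficient = 1

I ≈ (0.312500/2) × 29.296875 = 4.577637
Exact value: 4.557292
Error: 0.020345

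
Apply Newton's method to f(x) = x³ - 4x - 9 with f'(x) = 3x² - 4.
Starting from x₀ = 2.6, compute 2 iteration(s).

f(x) = x³ - 4x - 9
f'(x) = 3x² - 4
x₀ = 2.6

Newton-Raphson formula: x_{n+1} = x_n - f(x_n)/f'(x_n)

Iteration 1:
  f(2.600000) = -1.824000
  f'(2.600000) = 16.280000
  x_1 = 2.600000 - (-1.824000)/16.280000 = 2.712039
Iteration 2:
  f(2.712039) = 0.099318
  f'(2.712039) = 18.065472
  x_2 = 2.712039 - 0.099318/18.065472 = 2.706542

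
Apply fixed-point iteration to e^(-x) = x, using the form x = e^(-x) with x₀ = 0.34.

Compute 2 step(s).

Equation: e^(-x) = x
Fixed-point form: x = e^(-x)
x₀ = 0.34

x_1 = g(0.340000) = 0.711770
x_2 = g(0.711770) = 0.490775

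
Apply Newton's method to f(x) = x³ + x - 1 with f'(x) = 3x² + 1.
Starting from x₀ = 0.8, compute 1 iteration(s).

f(x) = x³ + x - 1
f'(x) = 3x² + 1
x₀ = 0.8

Newton-Raphson formula: x_{n+1} = x_n - f(x_n)/f'(x_n)

Iteration 1:
  f(0.800000) = 0.312000
  f'(0.800000) = 2.920000
  x_1 = 0.800000 - 0.312000/2.920000 = 0.693151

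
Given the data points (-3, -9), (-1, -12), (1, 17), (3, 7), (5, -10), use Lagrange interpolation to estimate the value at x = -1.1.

Lagrange interpolation formula:
P(x) = Σ yᵢ × Lᵢ(x)
where Lᵢ(x) = Π_{j≠i} (x - xⱼ)/(xᵢ - xⱼ)

L_0(-1.1) = (-1.1 - (-1))/(-3 - (-1)) × (-1.1 - 1)/(-3 - 1) × (-1.1 - 3)/(-3 - 3) × (-1.1 - 5)/(-3 - 5) = 0.013677
L_1(-1.1) = (-1.1 - (-3))/(-1 - (-3)) × (-1.1 - 1)/(-1 - 1) × (-1.1 - 3)/(-1 - 3) × (-1.1 - 5)/(-1 - 5) = 1.039478
L_2(-1.1) = (-1.1 - (-3))/(1 - (-3)) × (-1.1 - (-1))/(1 - (-1)) × (-1.1 - 3)/(1 - 3) × (-1.1 - 5)/(1 - 5) = -0.074248
L_3(-1.1) = (-1.1 - (-3))/(3 - (-3)) × (-1.1 - (-1))/(3 - (-1)) × (-1.1 - 1)/(3 - 1) × (-1.1 - 5)/(3 - 5) = 0.025353
L_4(-1.1) = (-1.1 - (-3))/(5 - (-3)) × (-1.1 - (-1))/(5 - (-1)) × (-1.1 - 1)/(5 - 1) × (-1.1 - 3)/(5 - 3) = -0.004260

P(-1.1) = (-9)×L_0(-1.1) + (-12)×L_1(-1.1) + 17×L_2(-1.1) + 7×L_3(-1.1) + (-10)×L_4(-1.1)
P(-1.1) = -13.638984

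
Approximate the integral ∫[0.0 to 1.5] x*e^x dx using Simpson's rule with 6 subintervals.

f(x) = x*e^x
a = 0.0, b = 1.5, n = 6
h = (b - a)/n = 0.250000

Simpson's rule: (h/3)[f(x₀) + 4f(x₁) + 2f(x₂) + ... + f(xₙ)]

x_0 = 0.0000, f(x_0) = 0.000000, coefficient = 1
x_1 = 0.2500, f(x_1) = 0.321006, coefficient = 4
x_2 = 0.5000, f(x_2) = 0.824361, coefficient = 2
x_3 = 0.7500, f(x_3) = 1.587750, coefficient = 4
x_4 = 1.0000, f(x_4) = 2.718282, coefficient = 2
x_5 = 1.2500, f(x_5) = 4.362929, coefficient = 4
x_6 = 1.5000, f(x_6) = 6.722534, coefficient = 1

I ≈ (0.250000/3) × 38.894559 = 3.241213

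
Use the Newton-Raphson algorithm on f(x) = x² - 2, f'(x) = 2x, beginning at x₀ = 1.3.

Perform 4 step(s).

f(x) = x² - 2
f'(x) = 2x
x₀ = 1.3

Newton-Raphson formula: x_{n+1} = x_n - f(x_n)/f'(x_n)

Iteration 1:
  f(1.300000) = -0.310000
  f'(1.300000) = 2.600000
  x_1 = 1.300000 - (-0.310000)/2.600000 = 1.419231
Iteration 2:
  f(1.419231) = 0.014216
  f'(1.419231) = 2.838462
  x_2 = 1.419231 - 0.014216/2.838462 = 1.414222
Iteration 3:
  f(1.414222) = 0.000025
  f'(1.414222) = 2.828445
  x_3 = 1.414222 - 0.000025/2.828445 = 1.414214
Iteration 4:
  f(1.414214) = 0.000000
  f'(1.414214) = 2.828427
  x_4 = 1.414214 - 0.000000/2.828427 = 1.414214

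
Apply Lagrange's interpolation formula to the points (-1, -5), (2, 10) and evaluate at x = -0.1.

Lagrange interpolation formula:
P(x) = Σ yᵢ × Lᵢ(x)
where Lᵢ(x) = Π_{j≠i} (x - xⱼ)/(xᵢ - xⱼ)

L_0(-0.1) = (-0.1 - 2)/(-1 - 2) = 0.700000
L_1(-0.1) = (-0.1 - (-1))/(2 - (-1)) = 0.300000

P(-0.1) = (-5)×L_0(-0.1) + 10×L_1(-0.1)
P(-0.1) = -0.500000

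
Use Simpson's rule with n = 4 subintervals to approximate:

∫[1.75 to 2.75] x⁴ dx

f(x) = x⁴
a = 1.75, b = 2.75, n = 4
h = (b - a)/n = 0.250000

Simpson's rule: (h/3)[f(x₀) + 4f(x₁) + 2f(x₂) + ... + f(xₙ)]

x_0 = 1.7500, f(x_0) = 9.378906, coefficient = 1
x_1 = 2.0000, f(x_1) = 16.000000, coefficient = 4
x_2 = 2.2500, f(x_2) = 25.628906, coefficient = 2
x_3 = 2.5000, f(x_3) = 39.062500, coefficient = 4
x_4 = 2.7500, f(x_4) = 57.191406, coefficient = 1

I ≈ (0.250000/3) × 338.078125 = 28.173177
Exact value: 28.172656
Error: 0.000521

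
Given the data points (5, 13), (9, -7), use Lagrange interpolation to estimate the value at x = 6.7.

Lagrange interpolation formula:
P(x) = Σ yᵢ × Lᵢ(x)
where Lᵢ(x) = Π_{j≠i} (x - xⱼ)/(xᵢ - xⱼ)

L_0(6.7) = (6.7 - 9)/(5 - 9) = 0.575000
L_1(6.7) = (6.7 - 5)/(9 - 5) = 0.425000

P(6.7) = 13×L_0(6.7) + (-7)×L_1(6.7)
P(6.7) = 4.500000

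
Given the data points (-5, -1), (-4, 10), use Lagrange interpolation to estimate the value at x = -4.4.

Lagrange interpolation formula:
P(x) = Σ yᵢ × Lᵢ(x)
where Lᵢ(x) = Π_{j≠i} (x - xⱼ)/(xᵢ - xⱼ)

L_0(-4.4) = (-4.4 - (-4))/(-5 - (-4)) = 0.400000
L_1(-4.4) = (-4.4 - (-5))/(-4 - (-5)) = 0.600000

P(-4.4) = (-1)×L_0(-4.4) + 10×L_1(-4.4)
P(-4.4) = 5.600000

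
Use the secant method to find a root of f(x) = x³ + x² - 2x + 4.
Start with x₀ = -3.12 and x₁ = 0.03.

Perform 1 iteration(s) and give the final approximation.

f(x) = x³ + x² - 2x + 4
x₀ = -3.12, x₁ = 0.03

Secant formula: x_{n+1} = x_n - f(x_n)(x_n - x_{n-1})/(f(x_n) - f(x_{n-1}))

Iteration 1:
  f(-3.120000) = -10.396928
  f(0.030000) = 3.940927
  x_2 = 0.030000 - 3.940927×(0.030000 - (-3.120000))/(3.940927 - (-10.396928))
       = -0.835814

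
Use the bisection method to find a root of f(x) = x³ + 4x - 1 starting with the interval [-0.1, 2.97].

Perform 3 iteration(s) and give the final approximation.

f(x) = x³ + 4x - 1
Initial interval: [-0.1, 2.97]

Iteration 1:
  c_1 = (-0.100000 + 2.970000)/2 = 1.435000
  f(c_1) = f(1.435000) = 7.694988
  f(a) × f(c) < 0, new interval: [-0.100000, 1.435000]
Iteration 2:
  c_2 = (-0.100000 + 1.435000)/2 = 0.667500
  f(c_2) = f(0.667500) = 1.967409
  f(a) × f(c) < 0, new interval: [-0.100000, 0.667500]
Iteration 3:
  c_3 = (-0.100000 + 0.667500)/2 = 0.283750
  f(c_3) = f(0.283750) = 0.157846
  f(a) × f(c) < 0, new interval: [-0.100000, 0.283750]

After 3 iteration(s), the approximation is c_3 = 0.283750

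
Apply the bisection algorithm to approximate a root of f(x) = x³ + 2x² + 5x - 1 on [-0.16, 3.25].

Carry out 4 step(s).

f(x) = x³ + 2x² + 5x - 1
Initial interval: [-0.16, 3.25]

Iteration 1:
  c_1 = (-0.160000 + 3.250000)/2 = 1.545000
  f(c_1) = f(1.545000) = 15.187004
  f(a) × f(c) < 0, new interval: [-0.160000, 1.545000]
Iteration 2:
  c_2 = (-0.160000 + 1.545000)/2 = 0.692500
  f(c_2) = f(0.692500) = 3.753705
  f(a) × f(c) < 0, new interval: [-0.160000, 0.692500]
Iteration 3:
  c_3 = (-0.160000 + 0.692500)/2 = 0.266250
  f(c_3) = f(0.266250) = 0.491902
  f(a) × f(c) < 0, new interval: [-0.160000, 0.266250]
Iteration 4:
  c_4 = (-0.160000 + 0.266250)/2 = 0.053125
  f(c_4) = f(0.053125) = -0.728581
  f(a) × f(c) ≥ 0, new interval: [0.053125, 0.266250]

After 4 iteration(s), the approximation is c_4 = 0.053125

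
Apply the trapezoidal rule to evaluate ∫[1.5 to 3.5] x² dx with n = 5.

f(x) = x²
a = 1.5, b = 3.5, n = 5
h = (b - a)/n = 0.400000

Trapezoidal rule: (h/2)[f(x₀) + 2f(x₁) + 2f(x₂) + ... + f(xₙ)]

x_0 = 1.5000, f(x_0) = 2.250000, coefficient = 1
x_1 = 1.9000, f(x_1) = 3.610000, coefficient = 2
x_2 = 2.3000, f(x_2) = 5.290000, coefficient = 2
x_3 = 2.7000, f(x_3) = 7.290000, coefficient = 2
x_4 = 3.1000, f(x_4) = 9.610000, coefficient = 2
x_5 = 3.5000, f(x_5) = 12.250000, coefficient = 1

I ≈ (0.400000/2) × 66.100000 = 13.220000
Exact value: 13.166667
Error: 0.053333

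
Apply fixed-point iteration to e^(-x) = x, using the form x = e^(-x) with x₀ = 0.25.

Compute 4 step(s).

Equation: e^(-x) = x
Fixed-point form: x = e^(-x)
x₀ = 0.25

x_1 = g(0.250000) = 0.778801
x_2 = g(0.778801) = 0.458956
x_3 = g(0.458956) = 0.631943
x_4 = g(0.631943) = 0.531558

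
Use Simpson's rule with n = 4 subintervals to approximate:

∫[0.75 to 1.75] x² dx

f(x) = x²
a = 0.75, b = 1.75, n = 4
h = (b - a)/n = 0.250000

Simpson's rule: (h/3)[f(x₀) + 4f(x₁) + 2f(x₂) + ... + f(xₙ)]

x_0 = 0.7500, f(x_0) = 0.562500, coefficient = 1
x_1 = 1.0000, f(x_1) = 1.000000, coefficient = 4
x_2 = 1.2500, f(x_2) = 1.562500, coefficient = 2
x_3 = 1.5000, f(x_3) = 2.250000, coefficient = 4
x_4 = 1.7500, f(x_4) = 3.062500, coefficient = 1

I ≈ (0.250000/3) × 19.750000 = 1.645833
Exact value: 1.645833
Error: 0.000000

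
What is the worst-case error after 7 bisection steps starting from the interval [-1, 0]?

Bisection error bound: |error| ≤ (b-a)/2^n
|error| ≤ (0 - (-1))/2^7 = 1/2^7
|error| ≤ 0.0078125000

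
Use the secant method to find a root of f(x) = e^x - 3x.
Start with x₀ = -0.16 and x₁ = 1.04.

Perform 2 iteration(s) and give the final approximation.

f(x) = e^x - 3x
x₀ = -0.16, x₁ = 1.04

Secant formula: x_{n+1} = x_n - f(x_n)(x_n - x_{n-1})/(f(x_n) - f(x_{n-1}))

Iteration 1:
  f(-0.160000) = 1.332144
  f(1.040000) = -0.290783
  x_2 = 1.040000 - (-0.290783)×(1.040000 - (-0.160000))/(-0.290783 - 1.332144)
       = 0.824994
Iteration 2:
  f(1.040000) = -0.290783
  f(0.824994) = -0.193115
  x_3 = 0.824994 - (-0.193115)×(0.824994 - 1.040000)/(-0.193115 - (-0.290783))
       = 0.399872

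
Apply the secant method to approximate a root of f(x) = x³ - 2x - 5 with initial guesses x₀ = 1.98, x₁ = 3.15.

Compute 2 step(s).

f(x) = x³ - 2x - 5
x₀ = 1.98, x₁ = 3.15

Secant formula: x_{n+1} = x_n - f(x_n)(x_n - x_{n-1})/(f(x_n) - f(x_{n-1}))

Iteration 1:
  f(1.980000) = -1.197608
  f(3.150000) = 19.955875
  x_2 = 3.150000 - 19.955875×(3.150000 - 1.980000)/(19.955875 - (-1.197608))
       = 2.046240
Iteration 2:
  f(3.150000) = 19.955875
  f(2.046240) = -0.524675
  x_3 = 2.046240 - (-0.524675)×(2.046240 - 3.150000)/(-0.524675 - 19.955875)
       = 2.074516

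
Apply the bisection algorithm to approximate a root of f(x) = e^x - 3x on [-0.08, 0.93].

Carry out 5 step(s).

f(x) = e^x - 3x
Initial interval: [-0.08, 0.93]

Iteration 1:
  c_1 = (-0.080000 + 0.930000)/2 = 0.425000
  f(c_1) = f(0.425000) = 0.254590
  f(a) × f(c) ≥ 0, new interval: [0.425000, 0.930000]
Iteration 2:
  c_2 = (0.425000 + 0.930000)/2 = 0.677500
  f(c_2) = f(0.677500) = -0.063551
  f(a) × f(c) < 0, new interval: [0.425000, 0.677500]
Iteration 3:
  c_3 = (0.425000 + 0.677500)/2 = 0.551250
  f(c_3) = f(0.551250) = 0.081671
  f(a) × f(c) ≥ 0, new interval: [0.551250, 0.677500]
Iteration 4:
  c_4 = (0.551250 + 0.677500)/2 = 0.614375
  f(c_4) = f(0.614375) = 0.005376
  f(a) × f(c) ≥ 0, new interval: [0.614375, 0.677500]
Iteration 5:
  c_5 = (0.614375 + 0.677500)/2 = 0.645938
  f(c_5) = f(0.645938) = -0.030038
  f(a) × f(c) < 0, new interval: [0.614375, 0.645938]

After 5 iteration(s), the approximation is c_5 = 0.645938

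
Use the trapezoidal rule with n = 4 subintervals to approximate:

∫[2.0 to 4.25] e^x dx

f(x) = e^x
a = 2.0, b = 4.25, n = 4
h = (b - a)/n = 0.562500

Trapezoidal rule: (h/2)[f(x₀) + 2f(x₁) + 2f(x₂) + ... + f(xₙ)]

x_0 = 2.0000, f(x_0) = 7.389056, coefficient = 1
x_1 = 2.5625, f(x_1) = 12.968197, coefficient = 2
x_2 = 3.1250, f(x_2) = 22.759895, coefficient = 2
x_3 = 3.6875, f(x_3) = 39.944860, coefficient = 2
x_4 = 4.2500, f(x_4) = 70.105412, coefficient = 1

I ≈ (0.562500/2) × 228.840373 = 64.361355
Exact value: 62.716356
Error: 1.644999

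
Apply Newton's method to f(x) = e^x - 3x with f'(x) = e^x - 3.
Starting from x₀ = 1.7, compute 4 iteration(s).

f(x) = e^x - 3x
f'(x) = e^x - 3
x₀ = 1.7

Newton-Raphson formula: x_{n+1} = x_n - f(x_n)/f'(x_n)

Iteration 1:
  f(1.700000) = 0.373947
  f'(1.700000) = 2.473947
  x_1 = 1.700000 - 0.373947/2.473947 = 1.548846
Iteration 2:
  f(1.548846) = 0.059498
  f'(1.548846) = 1.706036
  x_2 = 1.548846 - 0.059498/1.706036 = 1.513971
Iteration 3:
  f(1.513971) = 0.002829
  f'(1.513971) = 1.544741
  x_3 = 1.513971 - 0.002829/1.544741 = 1.512140
Iteration 4:
  f(1.512140) = 0.000008
  f'(1.512140) = 1.536426
  x_4 = 1.512140 - 0.000008/1.536426 = 1.512135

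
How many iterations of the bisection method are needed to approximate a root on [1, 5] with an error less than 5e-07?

We need (b-a)/2^n ≤ 5e-07
(5 - 1)/2^n ≤ 5e-07
4/2^n ≤ 5e-07
2^n ≥ 8000000
n ≥ log₂(8000000) = 22.93
n ≥ 23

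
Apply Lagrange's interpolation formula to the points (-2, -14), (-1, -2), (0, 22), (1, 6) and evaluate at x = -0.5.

Lagrange interpolation formula:
P(x) = Σ yᵢ × Lᵢ(x)
where Lᵢ(x) = Π_{j≠i} (x - xⱼ)/(xᵢ - xⱼ)

L_0(-0.5) = (-0.5 - (-1))/(-2 - (-1)) × (-0.5 - 0)/(-2 - 0) × (-0.5 - 1)/(-2 - 1) = -0.062500
L_1(-0.5) = (-0.5 - (-2))/(-1 - (-2)) × (-0.5 - 0)/(-1 - 0) × (-0.5 - 1)/(-1 - 1) = 0.562500
L_2(-0.5) = (-0.5 - (-2))/(0 - (-2)) × (-0.5 - (-1))/(0 - (-1)) × (-0.5 - 1)/(0 - 1) = 0.562500
L_3(-0.5) = (-0.5 - (-2))/(1 - (-2)) × (-0.5 - (-1))/(1 - (-1)) × (-0.5 - 0)/(1 - 0) = -0.062500

P(-0.5) = (-14)×L_0(-0.5) + (-2)×L_1(-0.5) + 22×L_2(-0.5) + 6×L_3(-0.5)
P(-0.5) = 11.750000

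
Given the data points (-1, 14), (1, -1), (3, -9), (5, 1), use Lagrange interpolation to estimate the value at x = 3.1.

Lagrange interpolation formula:
P(x) = Σ yᵢ × Lᵢ(x)
where Lᵢ(x) = Π_{j≠i} (x - xⱼ)/(xᵢ - xⱼ)

L_0(3.1) = (3.1 - 1)/(-1 - 1) × (3.1 - 3)/(-1 - 3) × (3.1 - 5)/(-1 - 5) = 0.008313
L_1(3.1) = (3.1 - (-1))/(1 - (-1)) × (3.1 - 3)/(1 - 3) × (3.1 - 5)/(1 - 5) = -0.048688
L_2(3.1) = (3.1 - (-1))/(3 - (-1)) × (3.1 - 1)/(3 - 1) × (3.1 - 5)/(3 - 5) = 1.022437
L_3(3.1) = (3.1 - (-1))/(5 - (-1)) × (3.1 - 1)/(5 - 1) × (3.1 - 3)/(5 - 3) = 0.017938

P(3.1) = 14×L_0(3.1) + (-1)×L_1(3.1) + (-9)×L_2(3.1) + 1×L_3(3.1)
P(3.1) = -9.018937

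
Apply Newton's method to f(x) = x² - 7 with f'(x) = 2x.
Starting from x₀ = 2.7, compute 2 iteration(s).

f(x) = x² - 7
f'(x) = 2x
x₀ = 2.7

Newton-Raphson formula: x_{n+1} = x_n - f(x_n)/f'(x_n)

Iteration 1:
  f(2.700000) = 0.290000
  f'(2.700000) = 5.400000
  x_1 = 2.700000 - 0.290000/5.400000 = 2.646296
Iteration 2:
  f(2.646296) = 0.002884
  f'(2.646296) = 5.292593
  x_2 = 2.646296 - 0.002884/5.292593 = 2.645751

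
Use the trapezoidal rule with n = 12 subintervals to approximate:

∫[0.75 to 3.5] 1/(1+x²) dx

f(x) = 1/(1+x²)
a = 0.75, b = 3.5, n = 12
h = (b - a)/n = 0.229167

Trapezoidal rule: (h/2)[f(x₀) + 2f(x₁) + 2f(x₂) + ... + f(xₙ)]

x_0 = 0.7500, f(x_0) = 0.640000, coefficient = 1
x_1 = 0.9792, f(x_1) = 0.510525, coefficient = 2
x_2 = 1.2083, f(x_2) = 0.406493, coefficient = 2
x_3 = 1.4375, f(x_3) = 0.326115, coefficient = 2
x_4 = 1.6667, f(x_4) = 0.264706, coefficient = 2
x_5 = 1.8958, f(x_5) = 0.217667, coefficient = 2
x_6 = 2.1250, f(x_6) = 0.181303, coefficient = 2
x_7 = 2.3542, f(x_7) = 0.152856, coefficient = 2
x_8 = 2.5833, f(x_8) = 0.130317, coefficient = 2
x_9 = 2.8125, f(x_9) = 0.112231, coefficient = 2
x_10 = 3.0417, f(x_10) = 0.097544, coefficient = 2
x_11 = 3.2708, f(x_11) = 0.085482, coefficient = 2
x_12 = 3.5000, f(x_12) = 0.075472, coefficient = 1

I ≈ (0.229167/2) × 5.685949 = 0.651515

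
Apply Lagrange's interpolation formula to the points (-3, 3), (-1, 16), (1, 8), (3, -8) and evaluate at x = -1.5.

Lagrange interpolation formula:
P(x) = Σ yᵢ × Lᵢ(x)
where Lᵢ(x) = Π_{j≠i} (x - xⱼ)/(xᵢ - xⱼ)

L_0(-1.5) = (-1.5 - (-1))/(-3 - (-1)) × (-1.5 - 1)/(-3 - 1) × (-1.5 - 3)/(-3 - 3) = 0.117188
L_1(-1.5) = (-1.5 - (-3))/(-1 - (-3)) × (-1.5 - 1)/(-1 - 1) × (-1.5 - 3)/(-1 - 3) = 1.054688
L_2(-1.5) = (-1.5 - (-3))/(1 - (-3)) × (-1.5 - (-1))/(1 - (-1)) × (-1.5 - 3)/(1 - 3) = -0.210938
L_3(-1.5) = (-1.5 - (-3))/(3 - (-3)) × (-1.5 - (-1))/(3 - (-1)) × (-1.5 - 1)/(3 - 1) = 0.039062

P(-1.5) = 3×L_0(-1.5) + 16×L_1(-1.5) + 8×L_2(-1.5) + (-8)×L_3(-1.5)
P(-1.5) = 15.226562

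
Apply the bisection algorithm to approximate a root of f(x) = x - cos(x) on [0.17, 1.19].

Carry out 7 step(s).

f(x) = x - cos(x)
Initial interval: [0.17, 1.19]

Iteration 1:
  c_1 = (0.170000 + 1.190000)/2 = 0.680000
  f(c_1) = f(0.680000) = -0.097573
  f(a) × f(c) ≥ 0, new interval: [0.680000, 1.190000]
Iteration 2:
  c_2 = (0.680000 + 1.190000)/2 = 0.935000
  f(c_2) = f(0.935000) = 0.341182
  f(a) × f(c) < 0, new interval: [0.680000, 0.935000]
Iteration 3:
  c_3 = (0.680000 + 0.935000)/2 = 0.807500
  f(c_3) = f(0.807500) = 0.116193
  f(a) × f(c) < 0, new interval: [0.680000, 0.807500]
Iteration 4:
  c_4 = (0.680000 + 0.807500)/2 = 0.743750
  f(c_4) = f(0.743750) = 0.007815
  f(a) × f(c) < 0, new interval: [0.680000, 0.743750]
Iteration 5:
  c_5 = (0.680000 + 0.743750)/2 = 0.711875
  f(c_5) = f(0.711875) = -0.045263
  f(a) × f(c) ≥ 0, new interval: [0.711875, 0.743750]
Iteration 6:
  c_6 = (0.711875 + 0.743750)/2 = 0.727812
  f(c_6) = f(0.727812) = -0.018819
  f(a) × f(c) ≥ 0, new interval: [0.727812, 0.743750]
Iteration 7:
  c_7 = (0.727812 + 0.743750)/2 = 0.735781
  f(c_7) = f(0.735781) = -0.005525
  f(a) × f(c) ≥ 0, new interval: [0.735781, 0.743750]

After 7 iteration(s), the approximation is c_7 = 0.735781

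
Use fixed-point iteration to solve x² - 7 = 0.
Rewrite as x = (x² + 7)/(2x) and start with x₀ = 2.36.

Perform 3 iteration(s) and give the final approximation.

Equation: x² - 7 = 0
Fixed-point form: x = (x² + 7)/(2x)
x₀ = 2.36

x_1 = g(2.360000) = 2.663051
x_2 = g(2.663051) = 2.645808
x_3 = g(2.645808) = 2.645751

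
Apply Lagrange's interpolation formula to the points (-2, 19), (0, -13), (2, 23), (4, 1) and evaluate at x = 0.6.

Lagrange interpolation formula:
P(x) = Σ yᵢ × Lᵢ(x)
where Lᵢ(x) = Π_{j≠i} (x - xⱼ)/(xᵢ - xⱼ)

L_0(0.6) = (0.6 - 0)/(-2 - 0) × (0.6 - 2)/(-2 - 2) × (0.6 - 4)/(-2 - 4) = -0.059500
L_1(0.6) = (0.6 - (-2))/(0 - (-2)) × (0.6 - 2)/(0 - 2) × (0.6 - 4)/(0 - 4) = 0.773500
L_2(0.6) = (0.6 - (-2))/(2 - (-2)) × (0.6 - 0)/(2 - 0) × (0.6 - 4)/(2 - 4) = 0.331500
L_3(0.6) = (0.6 - (-2))/(4 - (-2)) × (0.6 - 0)/(4 - 0) × (0.6 - 2)/(4 - 2) = -0.045500

P(0.6) = 19×L_0(0.6) + (-13)×L_1(0.6) + 23×L_2(0.6) + 1×L_3(0.6)
P(0.6) = -3.607000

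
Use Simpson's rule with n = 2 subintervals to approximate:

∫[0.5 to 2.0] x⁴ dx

f(x) = x⁴
a = 0.5, b = 2.0, n = 2
h = (b - a)/n = 0.750000

Simpson's rule: (h/3)[f(x₀) + 4f(x₁) + 2f(x₂) + ... + f(xₙ)]

x_0 = 0.5000, f(x_0) = 0.062500, coefficient = 1
x_1 = 1.2500, f(x_1) = 2.441406, coefficient = 4
x_2 = 2.0000, f(x_2) = 16.000000, coefficient = 1

I ≈ (0.750000/3) × 25.828125 = 6.457031
Exact value: 6.393750
Error: 0.063281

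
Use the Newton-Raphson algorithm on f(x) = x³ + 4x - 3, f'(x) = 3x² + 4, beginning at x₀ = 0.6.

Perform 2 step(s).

f(x) = x³ + 4x - 3
f'(x) = 3x² + 4
x₀ = 0.6

Newton-Raphson formula: x_{n+1} = x_n - f(x_n)/f'(x_n)

Iteration 1:
  f(0.600000) = -0.384000
  f'(0.600000) = 5.080000
  x_1 = 0.600000 - (-0.384000)/5.080000 = 0.675591
Iteration 2:
  f(0.675591) = 0.010717
  f'(0.675591) = 5.369268
  x_2 = 0.675591 - 0.010717/5.369268 = 0.673595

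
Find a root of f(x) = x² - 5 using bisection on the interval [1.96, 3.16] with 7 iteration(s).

f(x) = x² - 5
Initial interval: [1.96, 3.16]

Iteration 1:
  c_1 = (1.960000 + 3.160000)/2 = 2.560000
  f(c_1) = f(2.560000) = 1.553600
  f(a) × f(c) < 0, new interval: [1.960000, 2.560000]
Iteration 2:
  c_2 = (1.960000 + 2.560000)/2 = 2.260000
  f(c_2) = f(2.260000) = 0.107600
  f(a) × f(c) < 0, new interval: [1.960000, 2.260000]
Iteration 3:
  c_3 = (1.960000 + 2.260000)/2 = 2.110000
  f(c_3) = f(2.110000) = -0.547900
  f(a) × f(c) ≥ 0, new interval: [2.110000, 2.260000]
Iteration 4:
  c_4 = (2.110000 + 2.260000)/2 = 2.185000
  f(c_4) = f(2.185000) = -0.225775
  f(a) × f(c) ≥ 0, new interval: [2.185000, 2.260000]
Iteration 5:
  c_5 = (2.185000 + 2.260000)/2 = 2.222500
  f(c_5) = f(2.222500) = -0.060494
  f(a) × f(c) ≥ 0, new interval: [2.222500, 2.260000]
Iteration 6:
  c_6 = (2.222500 + 2.260000)/2 = 2.241250
  f(c_6) = f(2.241250) = 0.023202
  f(a) × f(c) < 0, new interval: [2.222500, 2.241250]
Iteration 7:
  c_7 = (2.222500 + 2.241250)/2 = 2.231875
  f(c_7) = f(2.231875) = -0.018734
  f(a) × f(c) ≥ 0, new interval: [2.231875, 2.241250]

After 7 iteration(s), the approximation is c_7 = 2.231875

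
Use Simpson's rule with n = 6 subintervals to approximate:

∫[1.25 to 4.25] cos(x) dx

f(x) = cos(x)
a = 1.25, b = 4.25, n = 6
h = (b - a)/n = 0.500000

Simpson's rule: (h/3)[f(x₀) + 4f(x₁) + 2f(x₂) + ... + f(xₙ)]

x_0 = 1.2500, f(x_0) = 0.315322, coefficient = 1
x_1 = 1.7500, f(x_1) = -0.178246, coefficient = 4
x_2 = 2.2500, f(x_2) = -0.628174, coefficient = 2
x_3 = 2.7500, f(x_3) = -0.924302, coefficient = 4
x_4 = 3.2500, f(x_4) = -0.994130, coefficient = 2
x_5 = 3.7500, f(x_5) = -0.820559, coefficient = 4
x_6 = 4.2500, f(x_6) = -0.446087, coefficient = 1

I ≈ (0.500000/3) × -11.067803 = -1.844634
Exact value: -1.843974
Error: 0.000660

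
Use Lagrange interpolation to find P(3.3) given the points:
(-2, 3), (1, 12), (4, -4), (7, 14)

Lagrange interpolation formula:
P(x) = Σ yᵢ × Lᵢ(x)
where Lᵢ(x) = Π_{j≠i} (x - xⱼ)/(xᵢ - xⱼ)

L_0(3.3) = (3.3 - 1)/(-2 - 1) × (3.3 - 4)/(-2 - 4) × (3.3 - 7)/(-2 - 7) = -0.036772
L_1(3.3) = (3.3 - (-2))/(1 - (-2)) × (3.3 - 4)/(1 - 4) × (3.3 - 7)/(1 - 7) = 0.254204
L_2(3.3) = (3.3 - (-2))/(4 - (-2)) × (3.3 - 1)/(4 - 1) × (3.3 - 7)/(4 - 7) = 0.835241
L_3(3.3) = (3.3 - (-2))/(7 - (-2)) × (3.3 - 1)/(7 - 1) × (3.3 - 4)/(7 - 4) = -0.052673

P(3.3) = 3×L_0(3.3) + 12×L_1(3.3) + (-4)×L_2(3.3) + 14×L_3(3.3)
P(3.3) = -1.138253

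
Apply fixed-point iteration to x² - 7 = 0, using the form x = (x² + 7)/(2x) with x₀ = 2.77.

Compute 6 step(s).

Equation: x² - 7 = 0
Fixed-point form: x = (x² + 7)/(2x)
x₀ = 2.77

x_1 = g(2.770000) = 2.648538
x_2 = g(2.648538) = 2.645753
x_3 = g(2.645753) = 2.645751
x_4 = g(2.645751) = 2.645751
x_5 = g(2.645751) = 2.645751
x_6 = g(2.645751) = 2.645751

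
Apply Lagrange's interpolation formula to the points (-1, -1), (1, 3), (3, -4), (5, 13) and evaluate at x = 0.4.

Lagrange interpolation formula:
P(x) = Σ yᵢ × Lᵢ(x)
where Lᵢ(x) = Π_{j≠i} (x - xⱼ)/(xᵢ - xⱼ)

L_0(0.4) = (0.4 - 1)/(-1 - 1) × (0.4 - 3)/(-1 - 3) × (0.4 - 5)/(-1 - 5) = 0.149500
L_1(0.4) = (0.4 - (-1))/(1 - (-1)) × (0.4 - 3)/(1 - 3) × (0.4 - 5)/(1 - 5) = 1.046500
L_2(0.4) = (0.4 - (-1))/(3 - (-1)) × (0.4 - 1)/(3 - 1) × (0.4 - 5)/(3 - 5) = -0.241500
L_3(0.4) = (0.4 - (-1))/(5 - (-1)) × (0.4 - 1)/(5 - 1) × (0.4 - 3)/(5 - 3) = 0.045500

P(0.4) = (-1)×L_0(0.4) + 3×L_1(0.4) + (-4)×L_2(0.4) + 13×L_3(0.4)
P(0.4) = 4.547500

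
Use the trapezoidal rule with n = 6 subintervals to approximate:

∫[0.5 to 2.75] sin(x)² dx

f(x) = sin(x)²
a = 0.5, b = 2.75, n = 6
h = (b - a)/n = 0.375000

Trapezoidal rule: (h/2)[f(x₀) + 2f(x₁) + 2f(x₂) + ... + f(xₙ)]

x_0 = 0.5000, f(x_0) = 0.229849, coefficient = 1
x_1 = 0.8750, f(x_1) = 0.589123, coefficient = 2
x_2 = 1.2500, f(x_2) = 0.900572, coefficient = 2
x_3 = 1.6250, f(x_3) = 0.997065, coefficient = 2
x_4 = 2.0000, f(x_4) = 0.826822, coefficient = 2
x_5 = 2.3750, f(x_5) = 0.481199, coefficient = 2
x_6 = 2.7500, f(x_6) = 0.145665, coefficient = 1

I ≈ (0.375000/2) × 7.965075 = 1.493452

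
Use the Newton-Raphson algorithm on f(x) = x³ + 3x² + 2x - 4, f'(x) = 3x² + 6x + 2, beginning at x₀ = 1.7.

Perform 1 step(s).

f(x) = x³ + 3x² + 2x - 4
f'(x) = 3x² + 6x + 2
x₀ = 1.7

Newton-Raphson formula: x_{n+1} = x_n - f(x_n)/f'(x_n)

Iteration 1:
  f(1.700000) = 12.983000
  f'(1.700000) = 20.870000
  x_1 = 1.700000 - 12.983000/20.870000 = 1.077911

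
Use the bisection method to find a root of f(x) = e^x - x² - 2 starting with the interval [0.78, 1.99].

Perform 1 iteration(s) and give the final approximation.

f(x) = e^x - x² - 2
Initial interval: [0.78, 1.99]

Iteration 1:
  c_1 = (0.780000 + 1.990000)/2 = 1.385000
  f(c_1) = f(1.385000) = 0.076601
  f(a) × f(c) < 0, new interval: [0.780000, 1.385000]

After 1 iteration(s), the approximation is c_1 = 1.385000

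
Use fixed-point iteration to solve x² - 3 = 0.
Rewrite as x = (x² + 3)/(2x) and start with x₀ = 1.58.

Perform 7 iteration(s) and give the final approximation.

Equation: x² - 3 = 0
Fixed-point form: x = (x² + 3)/(2x)
x₀ = 1.58

x_1 = g(1.580000) = 1.739367
x_2 = g(1.739367) = 1.732066
x_3 = g(1.732066) = 1.732051
x_4 = g(1.732051) = 1.732051
x_5 = g(1.732051) = 1.732051
x_6 = g(1.732051) = 1.732051
x_7 = g(1.732051) = 1.732051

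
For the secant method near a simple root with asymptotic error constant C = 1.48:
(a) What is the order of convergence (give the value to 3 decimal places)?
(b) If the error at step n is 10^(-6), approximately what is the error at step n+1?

(a) Secant method has superlinear convergence with order φ = (1+√5)/2 ≈ 1.618.
    This means |e_{n+1}| ≈ C|e_n|^1.618.

(b) With |e_n| = 10^(-6) and C = 1.48:
    |e_{n+1}| ≈ 1.48 × (10^(-6))^1.618 = 1.48 × 10^(-9.71)

(a) ≈ 1.618 (golden ratio); (b) |e_{n+1}| ≈ 2.898e-10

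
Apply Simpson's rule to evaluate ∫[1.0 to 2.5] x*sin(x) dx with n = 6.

f(x) = x*sin(x)
a = 1.0, b = 2.5, n = 6
h = (b - a)/n = 0.250000

Simpson's rule: (h/3)[f(x₀) + 4f(x₁) + 2f(x₂) + ... + f(xₙ)]

x_0 = 1.0000, f(x_0) = 0.841471, coefficient = 1
x_1 = 1.2500, f(x_1) = 1.186231, coefficient = 4
x_2 = 1.5000, f(x_2) = 1.496242, coefficient = 2
x_3 = 1.7500, f(x_3) = 1.721975, coefficient = 4
x_4 = 2.0000, f(x_4) = 1.818595, coefficient = 2
x_5 = 2.2500, f(x_5) = 1.750665, coefficient = 4
x_6 = 2.5000, f(x_6) = 1.496180, coefficient = 1

I ≈ (0.250000/3) × 27.602810 = 2.300234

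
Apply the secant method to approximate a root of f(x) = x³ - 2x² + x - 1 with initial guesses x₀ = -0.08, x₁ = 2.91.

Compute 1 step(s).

f(x) = x³ - 2x² + x - 1
x₀ = -0.08, x₁ = 2.91

Secant formula: x_{n+1} = x_n - f(x_n)(x_n - x_{n-1})/(f(x_n) - f(x_{n-1}))

Iteration 1:
  f(-0.080000) = -1.093312
  f(2.910000) = 9.615971
  x_2 = 2.910000 - 9.615971×(2.910000 - (-0.080000))/(9.615971 - (-1.093312))
       = 0.225249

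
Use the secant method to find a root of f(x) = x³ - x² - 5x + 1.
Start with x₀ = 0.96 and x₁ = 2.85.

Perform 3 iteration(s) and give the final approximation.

f(x) = x³ - x² - 5x + 1
x₀ = 0.96, x₁ = 2.85

Secant formula: x_{n+1} = x_n - f(x_n)(x_n - x_{n-1})/(f(x_n) - f(x_{n-1}))

Iteration 1:
  f(0.960000) = -3.836864
  f(2.850000) = 1.776625
  x_2 = 2.850000 - 1.776625×(2.850000 - 0.960000)/(1.776625 - (-3.836864))
       = 2.251830
Iteration 2:
  f(2.850000) = 1.776625
  f(2.251830) = -3.911448
  x_3 = 2.251830 - (-3.911448)×(2.251830 - 2.850000)/(-3.911448 - 1.776625)
       = 2.663166
Iteration 3:
  f(2.251830) = -3.911448
  f(2.663166) = -0.519900
  x_4 = 2.663166 - (-0.519900)×(2.663166 - 2.251830)/(-0.519900 - (-3.911448))
       = 2.726221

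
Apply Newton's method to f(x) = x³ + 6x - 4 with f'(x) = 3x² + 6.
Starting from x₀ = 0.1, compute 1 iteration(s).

f(x) = x³ + 6x - 4
f'(x) = 3x² + 6
x₀ = 0.1

Newton-Raphson formula: x_{n+1} = x_n - f(x_n)/f'(x_n)

Iteration 1:
  f(0.100000) = -3.399000
  f'(0.100000) = 6.030000
  x_1 = 0.100000 - (-3.399000)/6.030000 = 0.663682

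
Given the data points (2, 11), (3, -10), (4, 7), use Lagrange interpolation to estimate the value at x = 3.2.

Lagrange interpolation formula:
P(x) = Σ yᵢ × Lᵢ(x)
where Lᵢ(x) = Π_{j≠i} (x - xⱼ)/(xᵢ - xⱼ)

L_0(3.2) = (3.2 - 3)/(2 - 3) × (3.2 - 4)/(2 - 4) = -0.080000
L_1(3.2) = (3.2 - 2)/(3 - 2) × (3.2 - 4)/(3 - 4) = 0.960000
L_2(3.2) = (3.2 - 2)/(4 - 2) × (3.2 - 3)/(4 - 3) = 0.120000

P(3.2) = 11×L_0(3.2) + (-10)×L_1(3.2) + 7×L_2(3.2)
P(3.2) = -9.640000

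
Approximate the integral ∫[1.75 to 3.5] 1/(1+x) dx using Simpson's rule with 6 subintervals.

f(x) = 1/(1+x)
a = 1.75, b = 3.5, n = 6
h = (b - a)/n = 0.291667

Simpson's rule: (h/3)[f(x₀) + 4f(x₁) + 2f(x₂) + ... + f(xₙ)]

x_0 = 1.7500, f(x_0) = 0.363636, coefficient = 1
x_1 = 2.0417, f(x_1) = 0.328767, coefficient = 4
x_2 = 2.3333, f(x_2) = 0.300000, coefficient = 2
x_3 = 2.6250, f(x_3) = 0.275862, coefficient = 4
x_4 = 2.9167, f(x_4) = 0.255319, coefficient = 2
x_5 = 3.2083, f(x_5) = 0.237624, coefficient = 4
x_6 = 3.5000, f(x_6) = 0.222222, coefficient = 1

I ≈ (0.291667/3) × 5.065509 = 0.492480
Exact value: 0.492476
Error: 0.000004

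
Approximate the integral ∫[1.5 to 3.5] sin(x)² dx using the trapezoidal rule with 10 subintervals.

f(x) = sin(x)²
a = 1.5, b = 3.5, n = 10
h = (b - a)/n = 0.200000

Trapezoidal rule: (h/2)[f(x₀) + 2f(x₁) + 2f(x₂) + ... + f(xₙ)]

x_0 = 1.5000, f(x_0) = 0.994996, coefficient = 1
x_1 = 1.7000, f(x_1) = 0.983399, coefficient = 2
x_2 = 1.9000, f(x_2) = 0.895484, coefficient = 2
x_3 = 2.1000, f(x_3) = 0.745130, coefficient = 2
x_4 = 2.3000, f(x_4) = 0.556076, coefficient = 2
x_5 = 2.5000, f(x_5) = 0.358169, coefficient = 2
x_6 = 2.7000, f(x_6) = 0.182654, coefficient = 2
x_7 = 2.9000, f(x_7) = 0.057240, coefficient = 2
x_8 = 3.1000, f(x_8) = 0.001729, coefficient = 2
x_9 = 3.3000, f(x_9) = 0.024884, coefficient = 2
x_10 = 3.5000, f(x_10) = 0.123049, coefficient = 1

I ≈ (0.200000/2) × 8.727575 = 0.872758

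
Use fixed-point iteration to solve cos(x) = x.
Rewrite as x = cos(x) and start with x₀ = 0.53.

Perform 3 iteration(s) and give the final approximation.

Equation: cos(x) = x
Fixed-point form: x = cos(x)
x₀ = 0.53

x_1 = g(0.530000) = 0.862807
x_2 = g(0.862807) = 0.650308
x_3 = g(0.650308) = 0.795898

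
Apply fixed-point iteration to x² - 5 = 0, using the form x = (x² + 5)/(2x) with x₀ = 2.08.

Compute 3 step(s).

Equation: x² - 5 = 0
Fixed-point form: x = (x² + 5)/(2x)
x₀ = 2.08

x_1 = g(2.080000) = 2.241923
x_2 = g(2.241923) = 2.236076
x_3 = g(2.236076) = 2.236068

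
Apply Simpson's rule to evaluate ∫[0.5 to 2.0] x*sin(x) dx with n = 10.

f(x) = x*sin(x)
a = 0.5, b = 2.0, n = 10
h = (b - a)/n = 0.150000

Simpson's rule: (h/3)[f(x₀) + 4f(x₁) + 2f(x₂) + ... + f(xₙ)]

x_0 = 0.5000, f(x_0) = 0.239713, coefficient = 1
x_1 = 0.6500, f(x_1) = 0.393371, coefficient = 4
x_2 = 0.8000, f(x_2) = 0.573885, coefficient = 2
x_3 = 0.9500, f(x_3) = 0.772745, coefficient = 4
x_4 = 1.1000, f(x_4) = 0.980328, coefficient = 2
x_5 = 1.2500, f(x_5) = 1.186231, coefficient = 4
x_6 = 1.4000, f(x_6) = 1.379630, coefficient = 2
x_7 = 1.5500, f(x_7) = 1.549665, coefficient = 4
x_8 = 1.7000, f(x_8) = 1.685830, coefficient = 2
x_9 = 1.8500, f(x_9) = 1.778359, coefficient = 4
x_10 = 2.0000, f(x_10) = 1.818595, coefficient = 1

I ≈ (0.150000/3) × 34.019136 = 1.700957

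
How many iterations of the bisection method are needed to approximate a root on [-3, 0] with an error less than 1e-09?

We need (b-a)/2^n ≤ 1e-09
(0 - (-3))/2^n ≤ 1e-09
3/2^n ≤ 1e-09
2^n ≥ 3000000000
n ≥ log₂(3000000000) = 31.48
n ≥ 32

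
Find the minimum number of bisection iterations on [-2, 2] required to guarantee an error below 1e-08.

We need (b-a)/2^n ≤ 1e-08
(2 - (-2))/2^n ≤ 1e-08
4/2^n ≤ 1e-08
2^n ≥ 400000000
n ≥ log₂(400000000) = 28.58
n ≥ 29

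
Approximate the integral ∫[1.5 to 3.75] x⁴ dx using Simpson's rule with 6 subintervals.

f(x) = x⁴
a = 1.5, b = 3.75, n = 6
h = (b - a)/n = 0.375000

Simpson's rule: (h/3)[f(x₀) + 4f(x₁) + 2f(x₂) + ... + f(xₙ)]

x_0 = 1.5000, f(x_0) = 5.062500, coefficient = 1
x_1 = 1.8750, f(x_1) = 12.359619, coefficient = 4
x_2 = 2.2500, f(x_2) = 25.628906, coefficient = 2
x_3 = 2.6250, f(x_3) = 47.480713, coefficient = 4
x_4 = 3.0000, f(x_4) = 81.000000, coefficient = 2
x_5 = 3.3750, f(x_5) = 129.746338, coefficient = 4
x_6 = 3.7500, f(x_6) = 197.753906, coefficient = 1

I ≈ (0.375000/3) × 1174.420898 = 146.802612
Exact value: 146.796680
Error: 0.005933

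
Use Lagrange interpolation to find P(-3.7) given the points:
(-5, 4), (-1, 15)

Lagrange interpolation formula:
P(x) = Σ yᵢ × Lᵢ(x)
where Lᵢ(x) = Π_{j≠i} (x - xⱼ)/(xᵢ - xⱼ)

L_0(-3.7) = (-3.7 - (-1))/(-5 - (-1)) = 0.675000
L_1(-3.7) = (-3.7 - (-5))/(-1 - (-5)) = 0.325000

P(-3.7) = 4×L_0(-3.7) + 15×L_1(-3.7)
P(-3.7) = 7.575000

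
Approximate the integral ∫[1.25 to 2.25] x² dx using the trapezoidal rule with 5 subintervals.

f(x) = x²
a = 1.25, b = 2.25, n = 5
h = (b - a)/n = 0.200000

Trapezoidal rule: (h/2)[f(x₀) + 2f(x₁) + 2f(x₂) + ... + f(xₙ)]

x_0 = 1.2500, f(x_0) = 1.562500, coefficient = 1
x_1 = 1.4500, f(x_1) = 2.102500, coefficient = 2
x_2 = 1.6500, f(x_2) = 2.722500, coefficient = 2
x_3 = 1.8500, f(x_3) = 3.422500, coefficient = 2
x_4 = 2.0500, f(x_4) = 4.202500, coefficient = 2
x_5 = 2.2500, f(x_5) = 5.062500, coefficient = 1

I ≈ (0.200000/2) × 31.525000 = 3.152500
Exact value: 3.145833
Error: 0.006667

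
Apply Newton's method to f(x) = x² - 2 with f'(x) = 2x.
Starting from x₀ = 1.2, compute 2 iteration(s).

f(x) = x² - 2
f'(x) = 2x
x₀ = 1.2

Newton-Raphson formula: x_{n+1} = x_n - f(x_n)/f'(x_n)

Iteration 1:
  f(1.200000) = -0.560000
  f'(1.200000) = 2.400000
  x_1 = 1.200000 - (-0.560000)/2.400000 = 1.433333
Iteration 2:
  f(1.433333) = 0.054444
  f'(1.433333) = 2.866667
  x_2 = 1.433333 - 0.054444/2.866667 = 1.414341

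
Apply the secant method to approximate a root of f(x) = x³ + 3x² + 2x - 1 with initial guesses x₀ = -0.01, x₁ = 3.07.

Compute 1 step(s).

f(x) = x³ + 3x² + 2x - 1
x₀ = -0.01, x₁ = 3.07

Secant formula: x_{n+1} = x_n - f(x_n)(x_n - x_{n-1})/(f(x_n) - f(x_{n-1}))

Iteration 1:
  f(-0.010000) = -1.019701
  f(3.070000) = 62.349143
  x_2 = 3.070000 - 62.349143×(3.070000 - (-0.010000))/(62.349143 - (-1.019701))
       = 0.039562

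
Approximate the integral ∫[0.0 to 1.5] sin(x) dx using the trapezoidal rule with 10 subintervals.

f(x) = sin(x)
a = 0.0, b = 1.5, n = 10
h = (b - a)/n = 0.150000

Trapezoidal rule: (h/2)[f(x₀) + 2f(x₁) + 2f(x₂) + ... + f(xₙ)]

x_0 = 0.0000, f(x_0) = 0.000000, coefficient = 1
x_1 = 0.1500, f(x_1) = 0.149438, coefficient = 2
x_2 = 0.3000, f(x_2) = 0.295520, coefficient = 2
x_3 = 0.4500, f(x_3) = 0.434966, coefficient = 2
x_4 = 0.6000, f(x_4) = 0.564642, coefficient = 2
x_5 = 0.7500, f(x_5) = 0.681639, coefficient = 2
x_6 = 0.9000, f(x_6) = 0.783327, coefficient = 2
x_7 = 1.0500, f(x_7) = 0.867423, coefficient = 2
x_8 = 1.2000, f(x_8) = 0.932039, coefficient = 2
x_9 = 1.3500, f(x_9) = 0.975723, coefficient = 2
x_10 = 1.5000, f(x_10) = 0.997495, coefficient = 1

I ≈ (0.150000/2) × 12.366930 = 0.927520
Exact value: 0.929263
Error: 0.001743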